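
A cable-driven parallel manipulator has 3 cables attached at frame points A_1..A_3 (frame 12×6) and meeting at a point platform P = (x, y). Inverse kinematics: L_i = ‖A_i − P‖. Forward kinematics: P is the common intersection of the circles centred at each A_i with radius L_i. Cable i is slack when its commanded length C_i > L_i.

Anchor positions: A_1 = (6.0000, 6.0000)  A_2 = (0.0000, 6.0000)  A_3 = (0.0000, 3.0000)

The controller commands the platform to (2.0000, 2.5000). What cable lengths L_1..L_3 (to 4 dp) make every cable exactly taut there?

L_1 = √((6.0000−2.0000)² + (6.0000−2.5000)²) = 5.3151
L_2 = √((0.0000−2.0000)² + (6.0000−2.5000)²) = 4.0311
L_3 = √((0.0000−2.0000)² + (3.0000−2.5000)²) = 2.0616

(5.3151, 4.0311, 2.0616)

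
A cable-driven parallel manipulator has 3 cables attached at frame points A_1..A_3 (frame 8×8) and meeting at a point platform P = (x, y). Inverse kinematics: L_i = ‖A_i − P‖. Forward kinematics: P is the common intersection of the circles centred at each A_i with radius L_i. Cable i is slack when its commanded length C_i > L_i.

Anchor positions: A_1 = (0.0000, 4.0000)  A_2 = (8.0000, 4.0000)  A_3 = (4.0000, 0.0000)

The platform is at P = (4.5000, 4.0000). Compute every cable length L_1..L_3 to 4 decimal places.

(4.5000, 3.5000, 4.0311)

L_1: Δ = A_1−P = (-4.5000, 0.0000) → ‖Δ‖ = √20.2500 = 4.5000
L_2: Δ = A_2−P = (3.5000, 0.0000) → ‖Δ‖ = √12.2500 = 3.5000
L_3: Δ = A_3−P = (-0.5000, -4.0000) → ‖Δ‖ = √16.2500 = 4.0311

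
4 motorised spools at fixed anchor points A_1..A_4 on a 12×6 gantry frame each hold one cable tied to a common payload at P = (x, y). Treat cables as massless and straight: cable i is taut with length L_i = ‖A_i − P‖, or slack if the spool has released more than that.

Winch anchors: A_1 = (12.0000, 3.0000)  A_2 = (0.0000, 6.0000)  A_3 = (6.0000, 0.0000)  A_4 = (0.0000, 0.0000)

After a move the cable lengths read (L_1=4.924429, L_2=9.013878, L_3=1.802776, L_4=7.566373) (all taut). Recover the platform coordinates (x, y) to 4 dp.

(7.5000, 1.0000)

expand ‖A_i−P‖²=L_i² and subtract eq 1 (q_i ≔ ‖A_i‖²−L_i²)
q_1 = 144.0000+9.0000−24.2500 = 128.7500
eq1−eq2 → [24.0000  -6.0000]·P = 174.0000
eq1−eq3 → [12.0000  6.0000]·P = 96.0000
eq1−eq4 → [24.0000  6.0000]·P = 186.0000
2×2 solve → P = (7.5000, 1.0000)
check cable 4: ‖A_4−P‖² = 57.2500 ≈ L_4² = 57.2500 ✓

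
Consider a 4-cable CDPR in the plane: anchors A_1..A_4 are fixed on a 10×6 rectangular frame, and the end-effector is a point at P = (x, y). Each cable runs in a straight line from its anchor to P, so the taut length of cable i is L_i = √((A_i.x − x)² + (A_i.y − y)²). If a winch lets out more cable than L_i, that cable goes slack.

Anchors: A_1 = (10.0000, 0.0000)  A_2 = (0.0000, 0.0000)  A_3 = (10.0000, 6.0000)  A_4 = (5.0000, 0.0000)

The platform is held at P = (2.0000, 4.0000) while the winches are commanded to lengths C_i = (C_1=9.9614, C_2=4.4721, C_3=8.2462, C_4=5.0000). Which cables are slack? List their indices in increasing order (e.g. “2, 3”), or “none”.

1

i=1: geometric 8.9443 vs commanded 9.9614 ⇒ slack
i=2: geometric 4.4721 vs commanded 4.4721 ⇒ taut
i=3: geometric 8.2462 vs commanded 8.2462 ⇒ taut
i=4: geometric 5.0000 vs commanded 5.0000 ⇒ taut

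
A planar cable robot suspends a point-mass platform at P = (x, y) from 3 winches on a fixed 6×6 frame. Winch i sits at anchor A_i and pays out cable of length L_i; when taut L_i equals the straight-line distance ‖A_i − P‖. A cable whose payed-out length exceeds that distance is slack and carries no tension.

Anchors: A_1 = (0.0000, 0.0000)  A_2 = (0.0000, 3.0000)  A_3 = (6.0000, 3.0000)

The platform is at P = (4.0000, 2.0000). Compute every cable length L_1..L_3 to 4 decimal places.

L_1 = √((0.0000−4.0000)² + (0.0000−2.0000)²) = 4.4721
L_2 = √((0.0000−4.0000)² + (3.0000−2.0000)²) = 4.1231
L_3 = √((6.0000−4.0000)² + (3.0000−2.0000)²) = 2.2361

(4.4721, 4.1231, 2.2361)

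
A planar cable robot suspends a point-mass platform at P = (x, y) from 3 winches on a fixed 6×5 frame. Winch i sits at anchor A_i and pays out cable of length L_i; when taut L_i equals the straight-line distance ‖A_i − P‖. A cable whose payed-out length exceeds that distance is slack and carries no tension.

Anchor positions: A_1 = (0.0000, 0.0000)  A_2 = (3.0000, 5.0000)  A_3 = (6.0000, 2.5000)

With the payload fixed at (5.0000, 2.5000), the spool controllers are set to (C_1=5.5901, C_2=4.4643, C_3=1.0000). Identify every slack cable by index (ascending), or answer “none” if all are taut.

2

i=1: geometric 5.5902 vs commanded 5.5901 ⇒ taut
i=2: geometric 3.2016 vs commanded 4.4643 ⇒ slack
i=3: geometric 1.0000 vs commanded 1.0000 ⇒ taut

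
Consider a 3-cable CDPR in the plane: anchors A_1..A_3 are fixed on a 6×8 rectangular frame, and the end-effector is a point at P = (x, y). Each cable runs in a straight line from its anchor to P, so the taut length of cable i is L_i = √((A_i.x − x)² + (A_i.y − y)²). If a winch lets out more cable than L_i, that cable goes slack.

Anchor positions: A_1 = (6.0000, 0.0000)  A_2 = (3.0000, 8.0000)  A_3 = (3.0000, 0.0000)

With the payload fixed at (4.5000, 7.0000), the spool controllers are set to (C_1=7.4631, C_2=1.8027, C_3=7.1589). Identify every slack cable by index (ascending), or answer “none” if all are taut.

i=1: geometric 7.1589 vs commanded 7.4631 ⇒ slack
i=2: geometric 1.8028 vs commanded 1.8027 ⇒ taut
i=3: geometric 7.1589 vs commanded 7.1589 ⇒ taut

1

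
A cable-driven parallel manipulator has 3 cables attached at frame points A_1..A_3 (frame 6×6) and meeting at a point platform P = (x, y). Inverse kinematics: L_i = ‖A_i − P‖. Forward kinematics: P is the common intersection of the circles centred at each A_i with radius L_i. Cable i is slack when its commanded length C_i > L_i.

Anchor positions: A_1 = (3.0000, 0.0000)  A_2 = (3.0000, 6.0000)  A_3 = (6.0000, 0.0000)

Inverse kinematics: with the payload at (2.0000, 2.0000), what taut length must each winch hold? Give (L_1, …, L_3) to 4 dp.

cable 1: Δx=1.0000, Δy=-2.0000; L_1 = √(Δx²+Δy²) = 2.2361
cable 2: Δx=1.0000, Δy=4.0000; L_2 = √(Δx²+Δy²) = 4.1231
cable 3: Δx=4.0000, Δy=-2.0000; L_3 = √(Δx²+Δy²) = 4.4721

(2.2361, 4.1231, 4.4721)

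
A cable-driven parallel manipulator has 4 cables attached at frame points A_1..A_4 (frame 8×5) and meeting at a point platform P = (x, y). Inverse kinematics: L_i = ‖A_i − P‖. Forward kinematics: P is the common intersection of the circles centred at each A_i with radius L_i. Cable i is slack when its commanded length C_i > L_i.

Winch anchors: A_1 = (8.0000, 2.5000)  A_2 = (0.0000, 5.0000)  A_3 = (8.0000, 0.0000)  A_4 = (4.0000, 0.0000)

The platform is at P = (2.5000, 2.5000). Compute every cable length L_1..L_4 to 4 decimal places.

(5.5000, 3.5355, 6.0415, 2.9155)

L_1: Δ = A_1−P = (5.5000, 0.0000) → ‖Δ‖ = √30.2500 = 5.5000
L_2: Δ = A_2−P = (-2.5000, 2.5000) → ‖Δ‖ = √12.5000 = 3.5355
L_3: Δ = A_3−P = (5.5000, -2.5000) → ‖Δ‖ = √36.5000 = 6.0415
L_4: Δ = A_4−P = (1.5000, -2.5000) → ‖Δ‖ = √8.5000 = 2.9155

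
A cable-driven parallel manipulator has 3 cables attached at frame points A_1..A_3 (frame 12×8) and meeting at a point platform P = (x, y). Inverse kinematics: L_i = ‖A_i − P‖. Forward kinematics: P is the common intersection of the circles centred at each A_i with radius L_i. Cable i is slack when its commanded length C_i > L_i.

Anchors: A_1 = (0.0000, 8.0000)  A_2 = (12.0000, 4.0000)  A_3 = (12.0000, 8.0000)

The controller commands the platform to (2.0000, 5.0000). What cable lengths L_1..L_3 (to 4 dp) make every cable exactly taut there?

L_1 = √((0.0000−2.0000)² + (8.0000−5.0000)²) = 3.6056
L_2 = √((12.0000−2.0000)² + (4.0000−5.0000)²) = 10.0499
L_3 = √((12.0000−2.0000)² + (8.0000−5.0000)²) = 10.4403

(3.6056, 10.0499, 10.4403)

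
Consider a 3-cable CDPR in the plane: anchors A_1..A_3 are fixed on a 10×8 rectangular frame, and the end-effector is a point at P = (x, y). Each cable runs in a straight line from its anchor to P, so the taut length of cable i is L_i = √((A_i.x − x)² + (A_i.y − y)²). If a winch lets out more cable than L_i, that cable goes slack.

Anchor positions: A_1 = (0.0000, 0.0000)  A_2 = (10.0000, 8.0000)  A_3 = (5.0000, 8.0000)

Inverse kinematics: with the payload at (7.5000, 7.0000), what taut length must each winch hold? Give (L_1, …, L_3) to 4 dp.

(10.2591, 2.6926, 2.6926)

L_1 = √((0.0000−7.5000)² + (0.0000−7.0000)²) = 10.2591
L_2 = √((10.0000−7.5000)² + (8.0000−7.0000)²) = 2.6926
L_3 = √((5.0000−7.5000)² + (8.0000−7.0000)²) = 2.6926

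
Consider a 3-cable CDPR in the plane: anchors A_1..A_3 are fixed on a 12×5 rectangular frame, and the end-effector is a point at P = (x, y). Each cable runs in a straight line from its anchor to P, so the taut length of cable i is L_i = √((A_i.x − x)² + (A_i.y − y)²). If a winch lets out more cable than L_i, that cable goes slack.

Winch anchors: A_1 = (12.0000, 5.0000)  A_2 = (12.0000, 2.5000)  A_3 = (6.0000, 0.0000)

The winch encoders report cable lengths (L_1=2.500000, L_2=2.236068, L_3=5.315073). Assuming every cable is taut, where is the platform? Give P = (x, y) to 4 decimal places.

circle eqns → linear via eq_j − eq_1; set c_j = A_j·A_j − L_j²
c_1 = 144.0000+25.0000−6.2500 = 162.7500
0.0000·x + 5.0000·y = c_1−c_2 = 17.5000
12.0000·x + 10.0000·y = c_1−c_3 = 155.0000
solve first two rows → x=10.0000, y=3.5000

(10.0000, 3.5000)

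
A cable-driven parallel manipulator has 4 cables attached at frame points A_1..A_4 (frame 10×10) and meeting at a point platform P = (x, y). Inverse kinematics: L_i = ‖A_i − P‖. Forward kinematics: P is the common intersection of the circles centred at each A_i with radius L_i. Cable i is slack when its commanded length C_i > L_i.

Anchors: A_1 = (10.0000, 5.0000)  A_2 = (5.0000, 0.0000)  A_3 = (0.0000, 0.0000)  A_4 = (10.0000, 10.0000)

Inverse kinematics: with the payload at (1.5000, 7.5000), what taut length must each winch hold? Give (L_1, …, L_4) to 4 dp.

L_1 = √((10.0000−1.5000)² + (5.0000−7.5000)²) = 8.8600
L_2 = √((5.0000−1.5000)² + (0.0000−7.5000)²) = 8.2765
L_3 = √((0.0000−1.5000)² + (0.0000−7.5000)²) = 7.6485
L_4 = √((10.0000−1.5000)² + (10.0000−7.5000)²) = 8.8600

(8.8600, 8.2765, 7.6485, 8.8600)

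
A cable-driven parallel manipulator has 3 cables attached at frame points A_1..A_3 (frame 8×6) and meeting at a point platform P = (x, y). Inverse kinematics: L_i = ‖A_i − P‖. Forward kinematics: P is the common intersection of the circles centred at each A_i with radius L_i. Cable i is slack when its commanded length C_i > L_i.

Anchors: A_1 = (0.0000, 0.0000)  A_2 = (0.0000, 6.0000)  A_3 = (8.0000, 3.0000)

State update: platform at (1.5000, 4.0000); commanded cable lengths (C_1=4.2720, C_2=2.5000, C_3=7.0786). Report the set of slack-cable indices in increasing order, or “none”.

3

cable 1: L_1 = ‖A_1−P‖ = 4.2720;  C_1 = 4.2720 → taut
cable 2: L_2 = ‖A_2−P‖ = 2.5000;  C_2 = 2.5000 → taut
cable 3: L_3 = ‖A_3−P‖ = 6.5765;  C_3 = 7.0786 → slack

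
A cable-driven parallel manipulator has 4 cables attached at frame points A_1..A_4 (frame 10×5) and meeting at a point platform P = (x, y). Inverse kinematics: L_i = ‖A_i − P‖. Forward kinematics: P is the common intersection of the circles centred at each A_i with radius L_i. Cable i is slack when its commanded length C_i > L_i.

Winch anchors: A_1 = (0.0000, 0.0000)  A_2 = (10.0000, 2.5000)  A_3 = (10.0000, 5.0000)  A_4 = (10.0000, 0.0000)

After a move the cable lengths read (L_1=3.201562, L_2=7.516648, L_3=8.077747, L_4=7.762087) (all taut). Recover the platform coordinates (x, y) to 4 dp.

(2.5000, 2.0000)

expand ‖A_i−P‖²=L_i² and subtract eq 1 (k_i ≔ ‖A_i‖²−L_i²)
k_1 = 0.0000+0.0000−10.2500 = -10.2500
eq1−eq2 → [-20.0000  -5.0000]·P = -60.0000
eq1−eq3 → [-20.0000  -10.0000]·P = -70.0000
eq1−eq4 → [-20.0000  0.0000]·P = -50.0000
2×2 solve → P = (2.5000, 2.0000)
check cable 4: ‖A_4−P‖² = 60.2500 ≈ L_4² = 60.2500 ✓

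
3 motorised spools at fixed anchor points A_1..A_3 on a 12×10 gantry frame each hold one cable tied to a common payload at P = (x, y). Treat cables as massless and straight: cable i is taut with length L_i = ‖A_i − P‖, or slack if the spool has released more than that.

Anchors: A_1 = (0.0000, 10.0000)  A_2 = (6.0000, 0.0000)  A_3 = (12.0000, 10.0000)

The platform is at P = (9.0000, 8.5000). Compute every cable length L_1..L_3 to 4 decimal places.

L_1: Δ = A_1−P = (-9.0000, 1.5000) → ‖Δ‖ = √83.2500 = 9.1241
L_2: Δ = A_2−P = (-3.0000, -8.5000) → ‖Δ‖ = √81.2500 = 9.0139
L_3: Δ = A_3−P = (3.0000, 1.5000) → ‖Δ‖ = √11.2500 = 3.3541

(9.1241, 9.0139, 3.3541)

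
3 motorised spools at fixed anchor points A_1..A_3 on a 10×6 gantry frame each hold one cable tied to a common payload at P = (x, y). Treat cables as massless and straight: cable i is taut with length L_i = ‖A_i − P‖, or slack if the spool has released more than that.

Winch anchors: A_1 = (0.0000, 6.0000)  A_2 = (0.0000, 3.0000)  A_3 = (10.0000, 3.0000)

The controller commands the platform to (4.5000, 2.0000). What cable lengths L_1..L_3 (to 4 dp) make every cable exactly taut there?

(6.0208, 4.6098, 5.5902)

L_1: Δ = A_1−P = (-4.5000, 4.0000) → ‖Δ‖ = √36.2500 = 6.0208
L_2: Δ = A_2−P = (-4.5000, 1.0000) → ‖Δ‖ = √21.2500 = 4.6098
L_3: Δ = A_3−P = (5.5000, 1.0000) → ‖Δ‖ = √31.2500 = 5.5902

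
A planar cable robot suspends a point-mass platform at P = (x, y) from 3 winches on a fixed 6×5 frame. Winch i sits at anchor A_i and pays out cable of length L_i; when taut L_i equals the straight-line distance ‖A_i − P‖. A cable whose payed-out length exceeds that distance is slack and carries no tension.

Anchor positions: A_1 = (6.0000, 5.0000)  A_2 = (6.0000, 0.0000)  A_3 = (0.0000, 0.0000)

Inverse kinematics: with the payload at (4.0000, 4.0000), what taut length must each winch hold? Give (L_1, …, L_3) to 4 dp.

(2.2361, 4.4721, 5.6569)

L_1 = √((6.0000−4.0000)² + (5.0000−4.0000)²) = 2.2361
L_2 = √((6.0000−4.0000)² + (0.0000−4.0000)²) = 4.4721
L_3 = √((0.0000−4.0000)² + (0.0000−4.0000)²) = 5.6569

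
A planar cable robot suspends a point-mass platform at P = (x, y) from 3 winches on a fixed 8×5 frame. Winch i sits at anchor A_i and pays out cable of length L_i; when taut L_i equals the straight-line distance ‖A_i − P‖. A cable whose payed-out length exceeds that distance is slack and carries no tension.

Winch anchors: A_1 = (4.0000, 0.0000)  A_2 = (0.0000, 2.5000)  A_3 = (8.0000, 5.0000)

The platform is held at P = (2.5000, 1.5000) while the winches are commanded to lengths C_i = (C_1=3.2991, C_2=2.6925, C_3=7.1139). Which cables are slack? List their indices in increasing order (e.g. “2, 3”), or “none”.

i=1: geometric 2.1213 vs commanded 3.2991 ⇒ slack
i=2: geometric 2.6926 vs commanded 2.6925 ⇒ taut
i=3: geometric 6.5192 vs commanded 7.1139 ⇒ slack

1, 3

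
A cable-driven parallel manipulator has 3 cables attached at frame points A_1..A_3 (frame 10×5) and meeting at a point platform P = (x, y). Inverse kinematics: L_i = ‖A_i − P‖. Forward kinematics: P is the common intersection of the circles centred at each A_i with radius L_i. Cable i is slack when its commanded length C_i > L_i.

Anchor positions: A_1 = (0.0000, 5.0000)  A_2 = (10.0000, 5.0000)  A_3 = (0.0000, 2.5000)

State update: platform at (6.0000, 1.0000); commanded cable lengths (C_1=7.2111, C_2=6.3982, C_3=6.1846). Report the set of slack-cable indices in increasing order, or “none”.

2

cable 1: √((-6.0000)²+(4.0000)²)=7.2111, C_1=7.2111: taut
cable 2: √((4.0000)²+(4.0000)²)=5.6569, C_2=6.3982: slack
cable 3: √((-6.0000)²+(1.5000)²)=6.1847, C_3=6.1846: taut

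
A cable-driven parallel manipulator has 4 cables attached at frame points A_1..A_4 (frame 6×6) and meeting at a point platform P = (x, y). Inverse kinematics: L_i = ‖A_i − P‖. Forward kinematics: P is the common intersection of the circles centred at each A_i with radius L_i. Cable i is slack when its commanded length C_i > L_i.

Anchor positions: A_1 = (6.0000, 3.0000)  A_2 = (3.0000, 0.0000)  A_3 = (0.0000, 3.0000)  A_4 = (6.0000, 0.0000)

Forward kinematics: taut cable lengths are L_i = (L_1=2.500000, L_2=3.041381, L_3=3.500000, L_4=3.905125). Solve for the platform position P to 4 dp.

(3.5000, 3.0000)

circle eqns → linear via eq_j − eq_1; set k_j = A_j·A_j − L_j²
k_1 = 36.0000+9.0000−6.2500 = 38.7500
6.0000·x + 6.0000·y = k_1−k_2 = 39.0000
12.0000·x + 0.0000·y = k_1−k_3 = 42.0000
0.0000·x + 6.0000·y = k_1−k_4 = 18.0000
solve first two rows → x=3.5000, y=3.0000
check cable 4: ‖A_4−P‖² = 15.2500 ≈ L_4² = 15.2500 ✓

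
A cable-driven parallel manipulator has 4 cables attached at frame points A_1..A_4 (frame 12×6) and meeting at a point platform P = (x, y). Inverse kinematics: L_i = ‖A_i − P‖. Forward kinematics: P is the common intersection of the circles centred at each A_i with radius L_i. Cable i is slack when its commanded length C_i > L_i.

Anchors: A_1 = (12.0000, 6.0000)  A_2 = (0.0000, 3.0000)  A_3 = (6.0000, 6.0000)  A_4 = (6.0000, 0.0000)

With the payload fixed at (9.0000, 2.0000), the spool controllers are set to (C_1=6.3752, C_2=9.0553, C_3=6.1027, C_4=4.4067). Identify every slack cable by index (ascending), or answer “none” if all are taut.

1, 3, 4

cable 1: L_1 = ‖A_1−P‖ = 5.0000;  C_1 = 6.3752 → slack
cable 2: L_2 = ‖A_2−P‖ = 9.0554;  C_2 = 9.0553 → taut
cable 3: L_3 = ‖A_3−P‖ = 5.0000;  C_3 = 6.1027 → slack
cable 4: L_4 = ‖A_4−P‖ = 3.6056;  C_4 = 4.4067 → slack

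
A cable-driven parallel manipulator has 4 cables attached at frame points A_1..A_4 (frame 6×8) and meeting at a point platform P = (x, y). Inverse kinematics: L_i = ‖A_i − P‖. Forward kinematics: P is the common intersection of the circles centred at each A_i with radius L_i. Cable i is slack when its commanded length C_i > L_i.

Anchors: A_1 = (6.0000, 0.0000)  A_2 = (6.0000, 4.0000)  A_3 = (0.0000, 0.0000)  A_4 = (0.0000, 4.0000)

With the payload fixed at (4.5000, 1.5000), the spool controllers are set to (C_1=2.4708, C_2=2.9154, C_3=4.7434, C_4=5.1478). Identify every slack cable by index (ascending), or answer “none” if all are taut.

cable 1: L_1 = ‖A_1−P‖ = 2.1213;  C_1 = 2.4708 → slack
cable 2: L_2 = ‖A_2−P‖ = 2.9155;  C_2 = 2.9154 → taut
cable 3: L_3 = ‖A_3−P‖ = 4.7434;  C_3 = 4.7434 → taut
cable 4: L_4 = ‖A_4−P‖ = 5.1478;  C_4 = 5.1478 → taut

1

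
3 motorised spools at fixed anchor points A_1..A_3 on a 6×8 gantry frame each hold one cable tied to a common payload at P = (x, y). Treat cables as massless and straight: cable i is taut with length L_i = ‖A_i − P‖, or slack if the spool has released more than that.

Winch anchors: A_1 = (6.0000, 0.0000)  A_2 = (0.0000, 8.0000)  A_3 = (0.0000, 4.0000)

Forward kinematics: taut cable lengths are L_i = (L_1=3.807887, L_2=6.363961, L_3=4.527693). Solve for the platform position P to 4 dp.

expand ‖A_i−P‖²=L_i² and subtract eq 1 (q_i ≔ ‖A_i‖²−L_i²)
q_1 = 36.0000+0.0000−14.5000 = 21.5000
eq1−eq2 → [12.0000  -16.0000]·P = -2.0000
eq1−eq3 → [12.0000  -8.0000]·P = 26.0000
2×2 solve → P = (4.5000, 3.5000)

(4.5000, 3.5000)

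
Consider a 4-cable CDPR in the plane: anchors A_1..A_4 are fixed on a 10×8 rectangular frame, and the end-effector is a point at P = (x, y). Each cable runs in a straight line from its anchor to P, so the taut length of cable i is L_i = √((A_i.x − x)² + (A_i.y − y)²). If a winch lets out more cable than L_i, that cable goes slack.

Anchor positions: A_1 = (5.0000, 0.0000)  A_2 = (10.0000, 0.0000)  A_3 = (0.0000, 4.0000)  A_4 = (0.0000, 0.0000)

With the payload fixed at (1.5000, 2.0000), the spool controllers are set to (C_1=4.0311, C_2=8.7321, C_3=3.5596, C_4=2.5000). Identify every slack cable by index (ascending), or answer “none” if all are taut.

3

i=1: geometric 4.0311 vs commanded 4.0311 ⇒ taut
i=2: geometric 8.7321 vs commanded 8.7321 ⇒ taut
i=3: geometric 2.5000 vs commanded 3.5596 ⇒ slack
i=4: geometric 2.5000 vs commanded 2.5000 ⇒ taut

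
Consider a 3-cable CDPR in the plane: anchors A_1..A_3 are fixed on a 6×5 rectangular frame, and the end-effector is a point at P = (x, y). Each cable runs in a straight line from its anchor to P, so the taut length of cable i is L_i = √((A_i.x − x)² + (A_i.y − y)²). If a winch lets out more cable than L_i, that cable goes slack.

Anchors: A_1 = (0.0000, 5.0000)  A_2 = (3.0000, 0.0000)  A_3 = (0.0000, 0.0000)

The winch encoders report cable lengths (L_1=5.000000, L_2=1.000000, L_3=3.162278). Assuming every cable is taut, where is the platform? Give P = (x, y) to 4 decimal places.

(3.0000, 1.0000)

expand ‖A_i−P‖²=L_i² and subtract eq 1 (q_i ≔ ‖A_i‖²−L_i²)
q_1 = 0.0000+25.0000−25.0000 = 0.0000
eq1−eq2 → [-6.0000  10.0000]·P = -8.0000
eq1−eq3 → [0.0000  10.0000]·P = 10.0000
2×2 solve → P = (3.0000, 1.0000)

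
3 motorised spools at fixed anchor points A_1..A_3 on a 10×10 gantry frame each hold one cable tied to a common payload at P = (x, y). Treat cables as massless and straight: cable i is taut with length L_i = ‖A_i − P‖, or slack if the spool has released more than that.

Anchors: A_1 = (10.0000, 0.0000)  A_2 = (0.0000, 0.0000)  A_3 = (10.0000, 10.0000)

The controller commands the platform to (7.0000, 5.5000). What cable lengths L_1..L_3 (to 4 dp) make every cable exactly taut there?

(6.2650, 8.9022, 5.4083)

L_1: Δ = A_1−P = (3.0000, -5.5000) → ‖Δ‖ = √39.2500 = 6.2650
L_2: Δ = A_2−P = (-7.0000, -5.5000) → ‖Δ‖ = √79.2500 = 8.9022
L_3: Δ = A_3−P = (3.0000, 4.5000) → ‖Δ‖ = √29.2500 = 5.4083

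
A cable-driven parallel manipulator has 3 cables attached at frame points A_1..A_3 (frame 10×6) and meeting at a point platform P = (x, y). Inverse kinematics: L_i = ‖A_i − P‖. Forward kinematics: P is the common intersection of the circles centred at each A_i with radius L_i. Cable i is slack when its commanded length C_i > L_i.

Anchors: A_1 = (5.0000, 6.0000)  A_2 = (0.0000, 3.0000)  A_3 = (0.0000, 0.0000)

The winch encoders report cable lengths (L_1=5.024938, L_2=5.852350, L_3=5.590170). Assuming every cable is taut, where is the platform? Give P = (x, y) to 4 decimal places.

expand ‖A_i−P‖²=L_i² and subtract eq 1 (c_i ≔ ‖A_i‖²−L_i²)
c_1 = 25.0000+36.0000−25.2500 = 35.7500
eq1−eq2 → [10.0000  6.0000]·P = 61.0000
eq1−eq3 → [10.0000  12.0000]·P = 67.0000
2×2 solve → P = (5.5000, 1.0000)

(5.5000, 1.0000)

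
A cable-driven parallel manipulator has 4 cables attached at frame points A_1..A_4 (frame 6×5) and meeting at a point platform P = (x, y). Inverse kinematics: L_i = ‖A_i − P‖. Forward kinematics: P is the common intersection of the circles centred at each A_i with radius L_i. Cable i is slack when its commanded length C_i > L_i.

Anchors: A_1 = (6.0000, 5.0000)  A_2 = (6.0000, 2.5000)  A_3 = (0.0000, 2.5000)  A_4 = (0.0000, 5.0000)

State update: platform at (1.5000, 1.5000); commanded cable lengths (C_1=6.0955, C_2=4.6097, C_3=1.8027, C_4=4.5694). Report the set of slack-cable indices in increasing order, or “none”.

1, 4

cable 1: √((4.5000)²+(3.5000)²)=5.7009, C_1=6.0955: slack
cable 2: √((4.5000)²+(1.0000)²)=4.6098, C_2=4.6097: taut
cable 3: √((-1.5000)²+(1.0000)²)=1.8028, C_3=1.8027: taut
cable 4: √((-1.5000)²+(3.5000)²)=3.8079, C_4=4.5694: slack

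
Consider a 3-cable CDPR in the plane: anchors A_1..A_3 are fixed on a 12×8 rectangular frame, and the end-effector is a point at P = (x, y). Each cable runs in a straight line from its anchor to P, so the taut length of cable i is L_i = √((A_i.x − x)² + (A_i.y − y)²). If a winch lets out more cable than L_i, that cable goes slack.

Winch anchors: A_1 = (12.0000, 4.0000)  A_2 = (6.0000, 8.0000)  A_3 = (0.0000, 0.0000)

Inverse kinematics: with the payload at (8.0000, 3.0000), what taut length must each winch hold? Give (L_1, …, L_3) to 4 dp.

(4.1231, 5.3852, 8.5440)

L_1 = √((12.0000−8.0000)² + (4.0000−3.0000)²) = 4.1231
L_2 = √((6.0000−8.0000)² + (8.0000−3.0000)²) = 5.3852
L_3 = √((0.0000−8.0000)² + (0.0000−3.0000)²) = 8.5440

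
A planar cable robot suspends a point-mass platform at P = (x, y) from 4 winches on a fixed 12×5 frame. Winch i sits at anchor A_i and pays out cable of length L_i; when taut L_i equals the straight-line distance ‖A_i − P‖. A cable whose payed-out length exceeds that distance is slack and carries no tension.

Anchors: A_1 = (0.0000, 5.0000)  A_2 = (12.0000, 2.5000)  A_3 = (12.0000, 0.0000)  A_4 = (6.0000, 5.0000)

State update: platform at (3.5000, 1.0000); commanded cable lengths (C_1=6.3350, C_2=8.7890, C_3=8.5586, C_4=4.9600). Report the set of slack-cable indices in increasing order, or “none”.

1, 2, 4

cable 1: √((-3.5000)²+(4.0000)²)=5.3151, C_1=6.3350: slack
cable 2: √((8.5000)²+(1.5000)²)=8.6313, C_2=8.7890: slack
cable 3: √((8.5000)²+(-1.0000)²)=8.5586, C_3=8.5586: taut
cable 4: √((2.5000)²+(4.0000)²)=4.7170, C_4=4.9600: slack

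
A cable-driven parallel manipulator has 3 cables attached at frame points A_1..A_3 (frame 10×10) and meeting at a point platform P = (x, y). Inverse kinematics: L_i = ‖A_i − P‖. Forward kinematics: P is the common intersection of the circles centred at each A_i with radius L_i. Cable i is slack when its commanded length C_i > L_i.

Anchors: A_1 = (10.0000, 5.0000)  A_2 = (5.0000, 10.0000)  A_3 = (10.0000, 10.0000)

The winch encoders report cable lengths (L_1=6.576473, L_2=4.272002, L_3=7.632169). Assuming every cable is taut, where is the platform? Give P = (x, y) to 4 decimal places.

(3.5000, 6.0000)

expand ‖A_i−P‖²=L_i² and subtract eq 1 (q_i ≔ ‖A_i‖²−L_i²)
q_1 = 100.0000+25.0000−43.2500 = 81.7500
eq1−eq2 → [10.0000  -10.0000]·P = -25.0000
eq1−eq3 → [0.0000  -10.0000]·P = -60.0000
2×2 solve → P = (3.5000, 6.0000)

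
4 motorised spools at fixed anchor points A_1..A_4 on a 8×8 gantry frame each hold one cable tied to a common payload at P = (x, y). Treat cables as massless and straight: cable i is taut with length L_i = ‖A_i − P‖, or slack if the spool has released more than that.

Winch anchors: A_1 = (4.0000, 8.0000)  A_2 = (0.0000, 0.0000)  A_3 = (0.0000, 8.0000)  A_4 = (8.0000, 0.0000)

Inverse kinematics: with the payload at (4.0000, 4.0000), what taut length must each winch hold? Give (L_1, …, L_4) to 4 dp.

(4.0000, 5.6569, 5.6569, 5.6569)

L_1: Δ = A_1−P = (0.0000, 4.0000) → ‖Δ‖ = √16.0000 = 4.0000
L_2: Δ = A_2−P = (-4.0000, -4.0000) → ‖Δ‖ = √32.0000 = 5.6569
L_3: Δ = A_3−P = (-4.0000, 4.0000) → ‖Δ‖ = √32.0000 = 5.6569
L_4: Δ = A_4−P = (4.0000, -4.0000) → ‖Δ‖ = √32.0000 = 5.6569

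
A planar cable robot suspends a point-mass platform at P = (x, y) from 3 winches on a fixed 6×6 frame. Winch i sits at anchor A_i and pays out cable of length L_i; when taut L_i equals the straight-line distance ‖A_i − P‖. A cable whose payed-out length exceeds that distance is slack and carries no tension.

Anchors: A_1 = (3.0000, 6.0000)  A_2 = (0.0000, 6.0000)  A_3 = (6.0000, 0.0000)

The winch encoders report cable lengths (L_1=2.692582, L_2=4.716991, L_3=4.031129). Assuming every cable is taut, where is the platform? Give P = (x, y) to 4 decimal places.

(4.0000, 3.5000)

each cable: (A_i−P)·(A_i−P) = L_i²; let q_i = ‖A_i‖²−L_i²
q_1 = 9.0000+36.0000−7.2500 = 37.7500
row 1: 6.0000x + 0.0000y = 24.0000  (q_2=13.7500)
row 2: -6.0000x + 12.0000y = 18.0000  (q_3=19.7500)
Cramer on rows 1–2 → x = 4.0000, y = 3.5000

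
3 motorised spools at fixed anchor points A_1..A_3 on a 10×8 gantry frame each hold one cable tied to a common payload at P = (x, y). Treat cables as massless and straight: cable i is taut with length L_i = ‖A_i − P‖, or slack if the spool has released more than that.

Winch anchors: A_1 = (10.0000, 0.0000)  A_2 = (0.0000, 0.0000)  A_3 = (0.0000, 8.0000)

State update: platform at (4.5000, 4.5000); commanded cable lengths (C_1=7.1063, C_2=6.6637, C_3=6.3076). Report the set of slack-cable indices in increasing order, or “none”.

2, 3

i=1: geometric 7.1063 vs commanded 7.1063 ⇒ taut
i=2: geometric 6.3640 vs commanded 6.6637 ⇒ slack
i=3: geometric 5.7009 vs commanded 6.3076 ⇒ slack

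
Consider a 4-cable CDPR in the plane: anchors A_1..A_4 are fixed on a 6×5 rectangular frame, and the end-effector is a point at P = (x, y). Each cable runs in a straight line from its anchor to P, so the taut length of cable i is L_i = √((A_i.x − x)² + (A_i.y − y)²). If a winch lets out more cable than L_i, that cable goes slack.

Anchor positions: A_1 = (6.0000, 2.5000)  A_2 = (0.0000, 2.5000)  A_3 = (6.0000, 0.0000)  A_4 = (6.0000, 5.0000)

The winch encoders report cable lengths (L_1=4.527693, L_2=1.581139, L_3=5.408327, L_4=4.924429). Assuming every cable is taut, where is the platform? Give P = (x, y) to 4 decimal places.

(1.5000, 3.0000)

circle eqns → linear via eq_j − eq_1; set q_j = A_j·A_j − L_j²
q_1 = 36.0000+6.2500−20.5000 = 21.7500
12.0000·x + 0.0000·y = q_1−q_2 = 18.0000
0.0000·x + 5.0000·y = q_1−q_3 = 15.0000
0.0000·x − 5.0000·y = q_1−q_4 = -15.0000
solve first two rows → x=1.5000, y=3.0000
check cable 4: ‖A_4−P‖² = 24.2500 ≈ L_4² = 24.2500 ✓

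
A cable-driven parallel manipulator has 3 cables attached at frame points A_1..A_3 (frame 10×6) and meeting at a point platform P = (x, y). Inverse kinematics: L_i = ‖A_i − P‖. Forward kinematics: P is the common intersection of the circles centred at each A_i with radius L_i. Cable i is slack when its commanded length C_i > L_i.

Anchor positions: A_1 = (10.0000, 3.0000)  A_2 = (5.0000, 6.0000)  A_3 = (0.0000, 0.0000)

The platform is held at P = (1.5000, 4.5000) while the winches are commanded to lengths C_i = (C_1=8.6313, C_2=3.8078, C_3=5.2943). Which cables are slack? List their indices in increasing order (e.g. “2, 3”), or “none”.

3

i=1: geometric 8.6313 vs commanded 8.6313 ⇒ taut
i=2: geometric 3.8079 vs commanded 3.8078 ⇒ taut
i=3: geometric 4.7434 vs commanded 5.2943 ⇒ slack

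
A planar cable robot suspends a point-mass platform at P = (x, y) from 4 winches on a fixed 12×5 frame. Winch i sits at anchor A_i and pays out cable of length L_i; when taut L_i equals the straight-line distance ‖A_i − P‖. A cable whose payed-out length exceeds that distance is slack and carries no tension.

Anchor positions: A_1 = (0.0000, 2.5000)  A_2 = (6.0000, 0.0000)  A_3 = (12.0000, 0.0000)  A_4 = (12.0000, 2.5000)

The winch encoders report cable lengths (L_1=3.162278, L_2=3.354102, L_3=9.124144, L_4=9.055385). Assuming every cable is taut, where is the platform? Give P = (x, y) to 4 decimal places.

(3.0000, 1.5000)

circle eqns → linear via eq_j − eq_1; set q_j = A_j·A_j − L_j²
q_1 = 0.0000+6.2500−10.0000 = -3.7500
-12.0000·x + 5.0000·y = q_1−q_2 = -28.5000
-24.0000·x + 5.0000·y = q_1−q_3 = -64.5000
-24.0000·x + 0.0000·y = q_1−q_4 = -72.0000
solve first two rows → x=3.0000, y=1.5000
check cable 4: ‖A_4−P‖² = 82.0000 ≈ L_4² = 82.0000 ✓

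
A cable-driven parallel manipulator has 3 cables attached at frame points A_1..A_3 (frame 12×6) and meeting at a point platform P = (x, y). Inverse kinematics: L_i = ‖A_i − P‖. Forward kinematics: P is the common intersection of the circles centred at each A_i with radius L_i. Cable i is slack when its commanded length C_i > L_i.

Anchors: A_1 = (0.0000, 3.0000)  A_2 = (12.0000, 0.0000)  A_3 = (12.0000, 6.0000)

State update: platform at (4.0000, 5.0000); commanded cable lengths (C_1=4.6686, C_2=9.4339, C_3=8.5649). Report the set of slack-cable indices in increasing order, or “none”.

1, 3

i=1: geometric 4.4721 vs commanded 4.6686 ⇒ slack
i=2: geometric 9.4340 vs commanded 9.4339 ⇒ taut
i=3: geometric 8.0623 vs commanded 8.5649 ⇒ slack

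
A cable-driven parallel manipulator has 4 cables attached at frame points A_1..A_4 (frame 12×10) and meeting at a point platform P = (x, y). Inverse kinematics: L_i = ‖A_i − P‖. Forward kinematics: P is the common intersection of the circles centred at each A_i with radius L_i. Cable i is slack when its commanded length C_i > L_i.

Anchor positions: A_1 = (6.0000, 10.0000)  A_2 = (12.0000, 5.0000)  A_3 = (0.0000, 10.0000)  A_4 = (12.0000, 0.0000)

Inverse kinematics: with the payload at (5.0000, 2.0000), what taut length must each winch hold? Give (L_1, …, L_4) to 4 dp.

(8.0623, 7.6158, 9.4340, 7.2801)

L_1: Δ = A_1−P = (1.0000, 8.0000) → ‖Δ‖ = √65.0000 = 8.0623
L_2: Δ = A_2−P = (7.0000, 3.0000) → ‖Δ‖ = √58.0000 = 7.6158
L_3: Δ = A_3−P = (-5.0000, 8.0000) → ‖Δ‖ = √89.0000 = 9.4340
L_4: Δ = A_4−P = (7.0000, -2.0000) → ‖Δ‖ = √53.0000 = 7.2801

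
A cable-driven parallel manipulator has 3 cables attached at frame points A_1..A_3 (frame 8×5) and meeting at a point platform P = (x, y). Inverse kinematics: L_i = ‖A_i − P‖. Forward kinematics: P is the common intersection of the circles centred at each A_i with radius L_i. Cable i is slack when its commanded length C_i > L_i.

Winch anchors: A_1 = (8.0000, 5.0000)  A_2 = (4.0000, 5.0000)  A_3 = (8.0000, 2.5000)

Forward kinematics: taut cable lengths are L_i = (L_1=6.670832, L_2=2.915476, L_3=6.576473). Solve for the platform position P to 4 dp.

(1.5000, 3.5000)

circle eqns → linear via eq_j − eq_1; set q_j = A_j·A_j − L_j²
q_1 = 64.0000+25.0000−44.5000 = 44.5000
8.0000·x + 0.0000·y = q_1−q_2 = 12.0000
0.0000·x + 5.0000·y = q_1−q_3 = 17.5000
solve first two rows → x=1.5000, y=3.5000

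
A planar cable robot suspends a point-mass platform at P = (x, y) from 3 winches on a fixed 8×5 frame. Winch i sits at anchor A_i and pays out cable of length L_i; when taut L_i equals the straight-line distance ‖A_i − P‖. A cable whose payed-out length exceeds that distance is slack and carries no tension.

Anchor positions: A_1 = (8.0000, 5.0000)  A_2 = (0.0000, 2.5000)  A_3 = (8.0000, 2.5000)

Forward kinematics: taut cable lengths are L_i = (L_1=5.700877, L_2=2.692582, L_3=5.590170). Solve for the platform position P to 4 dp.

expand ‖A_i−P‖²=L_i² and subtract eq 1 (q_i ≔ ‖A_i‖²−L_i²)
q_1 = 64.0000+25.0000−32.5000 = 56.5000
eq1−eq2 → [16.0000  5.0000]·P = 57.5000
eq1−eq3 → [0.0000  5.0000]·P = 17.5000
2×2 solve → P = (2.5000, 3.5000)

(2.5000, 3.5000)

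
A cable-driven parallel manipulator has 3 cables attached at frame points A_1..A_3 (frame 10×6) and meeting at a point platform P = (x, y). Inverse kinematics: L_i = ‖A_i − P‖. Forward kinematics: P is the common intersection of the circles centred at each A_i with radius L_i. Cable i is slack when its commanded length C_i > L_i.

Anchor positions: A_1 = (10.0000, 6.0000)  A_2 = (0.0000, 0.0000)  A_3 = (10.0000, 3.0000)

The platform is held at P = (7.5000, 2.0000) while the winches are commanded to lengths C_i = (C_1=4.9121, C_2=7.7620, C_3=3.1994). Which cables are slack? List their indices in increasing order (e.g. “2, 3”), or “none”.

cable 1: L_1 = ‖A_1−P‖ = 4.7170;  C_1 = 4.9121 → slack
cable 2: L_2 = ‖A_2−P‖ = 7.7621;  C_2 = 7.7620 → taut
cable 3: L_3 = ‖A_3−P‖ = 2.6926;  C_3 = 3.1994 → slack

1, 3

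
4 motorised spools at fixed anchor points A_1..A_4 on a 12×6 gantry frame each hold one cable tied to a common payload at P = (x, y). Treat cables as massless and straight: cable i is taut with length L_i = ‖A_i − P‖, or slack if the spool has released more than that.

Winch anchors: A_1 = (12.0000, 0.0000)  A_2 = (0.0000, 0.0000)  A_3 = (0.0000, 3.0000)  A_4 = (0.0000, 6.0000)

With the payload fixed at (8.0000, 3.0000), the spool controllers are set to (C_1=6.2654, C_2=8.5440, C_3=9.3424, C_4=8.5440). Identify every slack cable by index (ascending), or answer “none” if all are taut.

cable 1: L_1 = ‖A_1−P‖ = 5.0000;  C_1 = 6.2654 → slack
cable 2: L_2 = ‖A_2−P‖ = 8.5440;  C_2 = 8.5440 → taut
cable 3: L_3 = ‖A_3−P‖ = 8.0000;  C_3 = 9.3424 → slack
cable 4: L_4 = ‖A_4−P‖ = 8.5440;  C_4 = 8.5440 → taut

1, 3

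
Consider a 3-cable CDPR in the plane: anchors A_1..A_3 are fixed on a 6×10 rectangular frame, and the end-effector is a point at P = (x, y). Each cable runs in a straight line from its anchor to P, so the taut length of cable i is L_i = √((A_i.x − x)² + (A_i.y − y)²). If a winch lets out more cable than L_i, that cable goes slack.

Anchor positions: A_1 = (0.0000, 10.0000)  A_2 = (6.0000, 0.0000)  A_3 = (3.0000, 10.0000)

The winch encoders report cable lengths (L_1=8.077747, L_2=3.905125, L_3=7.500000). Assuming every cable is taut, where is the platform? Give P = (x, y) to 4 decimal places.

circle eqns → linear via eq_j − eq_1; set c_j = A_j·A_j − L_j²
c_1 = 0.0000+100.0000−65.2500 = 34.7500
-12.0000·x + 20.0000·y = c_1−c_2 = 14.0000
-6.0000·x + 0.0000·y = c_1−c_3 = -18.0000
solve first two rows → x=3.0000, y=2.5000

(3.0000, 2.5000)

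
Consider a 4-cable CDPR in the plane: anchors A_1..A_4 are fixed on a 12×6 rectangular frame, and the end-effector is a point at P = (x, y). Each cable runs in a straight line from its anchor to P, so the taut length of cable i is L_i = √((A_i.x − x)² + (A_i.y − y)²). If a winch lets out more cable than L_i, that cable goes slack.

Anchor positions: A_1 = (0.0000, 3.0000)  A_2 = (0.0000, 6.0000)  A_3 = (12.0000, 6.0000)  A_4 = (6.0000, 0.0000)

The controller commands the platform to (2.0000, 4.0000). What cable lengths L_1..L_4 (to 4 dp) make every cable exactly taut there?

L_1: Δ = A_1−P = (-2.0000, -1.0000) → ‖Δ‖ = √5.0000 = 2.2361
L_2: Δ = A_2−P = (-2.0000, 2.0000) → ‖Δ‖ = √8.0000 = 2.8284
L_3: Δ = A_3−P = (10.0000, 2.0000) → ‖Δ‖ = √104.0000 = 10.1980
L_4: Δ = A_4−P = (4.0000, -4.0000) → ‖Δ‖ = √32.0000 = 5.6569

(2.2361, 2.8284, 10.1980, 5.6569)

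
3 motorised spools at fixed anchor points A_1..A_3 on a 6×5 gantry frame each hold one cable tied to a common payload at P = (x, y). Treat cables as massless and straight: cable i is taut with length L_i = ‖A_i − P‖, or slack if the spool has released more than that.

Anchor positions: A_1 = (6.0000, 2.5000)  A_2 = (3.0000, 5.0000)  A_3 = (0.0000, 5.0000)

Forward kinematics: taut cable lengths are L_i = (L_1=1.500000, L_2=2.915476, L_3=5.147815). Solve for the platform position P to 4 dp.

expand ‖A_i−P‖²=L_i² and subtract eq 1 (c_i ≔ ‖A_i‖²−L_i²)
c_1 = 36.0000+6.2500−2.2500 = 40.0000
eq1−eq2 → [6.0000  -5.0000]·P = 14.5000
eq1−eq3 → [12.0000  -5.0000]·P = 41.5000
2×2 solve → P = (4.5000, 2.5000)

(4.5000, 2.5000)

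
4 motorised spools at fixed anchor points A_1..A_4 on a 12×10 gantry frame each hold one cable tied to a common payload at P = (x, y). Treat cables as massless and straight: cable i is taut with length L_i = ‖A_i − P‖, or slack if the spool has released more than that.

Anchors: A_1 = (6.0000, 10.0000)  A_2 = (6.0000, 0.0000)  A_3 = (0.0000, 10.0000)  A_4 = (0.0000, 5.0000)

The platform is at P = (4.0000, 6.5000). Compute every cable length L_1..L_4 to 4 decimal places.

L_1 = √((6.0000−4.0000)² + (10.0000−6.5000)²) = 4.0311
L_2 = √((6.0000−4.0000)² + (0.0000−6.5000)²) = 6.8007
L_3 = √((0.0000−4.0000)² + (10.0000−6.5000)²) = 5.3151
L_4 = √((0.0000−4.0000)² + (5.0000−6.5000)²) = 4.2720

(4.0311, 6.8007, 5.3151, 4.2720)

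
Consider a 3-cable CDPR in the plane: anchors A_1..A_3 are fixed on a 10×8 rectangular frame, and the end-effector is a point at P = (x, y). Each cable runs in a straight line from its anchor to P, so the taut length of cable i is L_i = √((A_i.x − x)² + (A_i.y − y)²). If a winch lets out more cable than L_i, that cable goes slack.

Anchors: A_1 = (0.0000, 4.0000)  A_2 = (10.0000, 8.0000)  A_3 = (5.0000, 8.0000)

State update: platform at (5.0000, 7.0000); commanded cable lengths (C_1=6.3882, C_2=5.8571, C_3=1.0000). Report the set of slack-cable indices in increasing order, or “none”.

cable 1: L_1 = ‖A_1−P‖ = 5.8310;  C_1 = 6.3882 → slack
cable 2: L_2 = ‖A_2−P‖ = 5.0990;  C_2 = 5.8571 → slack
cable 3: L_3 = ‖A_3−P‖ = 1.0000;  C_3 = 1.0000 → taut

1, 2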